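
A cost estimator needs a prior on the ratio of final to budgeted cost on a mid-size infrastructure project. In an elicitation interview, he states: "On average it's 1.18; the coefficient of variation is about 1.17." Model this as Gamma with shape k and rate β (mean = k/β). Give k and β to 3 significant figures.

k ≈ 0.731, β ≈ 0.619

For Gamma(k, rate β): mean = k/β, variance = k/β², so CV = 1/√k.
CV = 1.17, hence k = 1/CV² = 0.731.
Then β = k/mean = 0.731/1.18 = 0.619.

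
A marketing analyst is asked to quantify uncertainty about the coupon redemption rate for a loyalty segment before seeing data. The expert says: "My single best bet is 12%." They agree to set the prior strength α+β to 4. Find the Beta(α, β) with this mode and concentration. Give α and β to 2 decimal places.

α = 1.24, β = 2.76

For α,β > 1 the Beta mode is (α−1)/(α+β−2). With α+β = 4, the mode is (α−1)/2.
Set (α−1)/2 = 0.12 → α = 1 + 0.12·2 = 1.24.
β = 4 − α = 2.76.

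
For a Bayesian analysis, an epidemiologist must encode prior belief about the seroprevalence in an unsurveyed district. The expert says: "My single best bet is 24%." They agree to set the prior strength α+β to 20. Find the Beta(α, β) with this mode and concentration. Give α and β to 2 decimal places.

α = 5.32, β = 14.68

For α,β > 1 the Beta mode is (α−1)/(α+β−2). With α+β = 20, the mode is (α−1)/18.
Set (α−1)/18 = 0.24 → α = 1 + 0.24·18 = 5.32.
β = 20 − α = 14.68.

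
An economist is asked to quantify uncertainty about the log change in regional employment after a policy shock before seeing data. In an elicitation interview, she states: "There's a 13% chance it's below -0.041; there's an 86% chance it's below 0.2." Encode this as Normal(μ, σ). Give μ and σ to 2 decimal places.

μ = 0.08, σ = 0.11

The p-quantile of Normal(μ,σ) is μ + z_p·σ, with z_{0.13} = -1.126 and z_{0.86} = 1.08.
Eliminate σ: μ = (z₂·x₁ − z₁·x₂)/(z₂ − z₁) = (1.08·-0.041 − (-1.126)·0.2)/2.207 = 0.08.
Then σ = (x₂ − x₁)/(z₂ − z₁) = (0.2 − -0.041)/2.207 = 0.11.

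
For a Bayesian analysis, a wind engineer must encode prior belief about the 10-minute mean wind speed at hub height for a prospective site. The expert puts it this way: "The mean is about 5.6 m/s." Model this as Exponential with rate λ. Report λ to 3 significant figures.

λ ≈ 0.179

Exponential mean = 1/λ, so λ = 1/5.6 = 0.179.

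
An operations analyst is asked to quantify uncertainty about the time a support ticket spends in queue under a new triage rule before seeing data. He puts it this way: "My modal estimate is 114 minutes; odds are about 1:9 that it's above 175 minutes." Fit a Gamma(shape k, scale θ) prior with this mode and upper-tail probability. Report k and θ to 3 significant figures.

Gamma(k,θ) with k>1 has mode (k−1)θ, so θ = 114/(k−1).
Need P(X < 175) = 0.9 with θ tied to k this way. Start at k = 2, θ = 114: P(X<175) ≈ 0.454.
Too low — raise k to concentrate. Iterating converges to k ≈ 11.2.
Then θ = 114/(11.2−1) ≈ 11.2.

k ≈ 11.2, θ ≈ 11.2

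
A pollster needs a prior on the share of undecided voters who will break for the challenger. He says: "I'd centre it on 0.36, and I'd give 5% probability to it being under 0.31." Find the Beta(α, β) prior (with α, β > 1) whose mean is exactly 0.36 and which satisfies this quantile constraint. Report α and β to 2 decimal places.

α ≈ 87.10, β ≈ 154.85

With mean 0.36 fixed, write α = 0.36s, β = 0.64s where s = α+β.
Need P(θ < 0.31) = 0.05 under Beta(0.36s, 0.64s). Normal approximation: (q−m)/√(m(1−m)/s) ≈ z_{0.05} = -1.64, so s ≈ 0.36·0.64·(-1.64)²/(0.31−0.36)² = 249.3.
At s = 249.3: P(θ<0.31) ≈ 0.047. Adjusting to match 0.05 gives s ≈ 241.96.
So α = 0.36·241.96 ≈ 87.10, β = 0.64·241.96 ≈ 154.85.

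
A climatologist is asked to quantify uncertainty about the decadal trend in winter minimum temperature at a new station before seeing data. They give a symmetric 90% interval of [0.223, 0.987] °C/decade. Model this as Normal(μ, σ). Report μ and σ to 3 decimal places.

A symmetric 90% interval runs μ ± z·σ with z = 1.645.
Half-width = 0.382, so σ = 0.382/1.645 = 0.232.
μ is the interval midpoint, 0.605.

μ = 0.605, σ = 0.232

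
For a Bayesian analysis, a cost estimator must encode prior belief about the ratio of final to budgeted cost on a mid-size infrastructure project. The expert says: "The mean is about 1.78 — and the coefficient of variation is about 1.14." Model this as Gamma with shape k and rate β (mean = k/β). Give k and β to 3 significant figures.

For Gamma(k, rate β): mean = k/β, variance = k/β², so CV = 1/√k.
CV = 1.14, hence k = 1/CV² = 0.769.
Then β = k/mean = 0.769/1.78 = 0.432.

k ≈ 0.769, β ≈ 0.432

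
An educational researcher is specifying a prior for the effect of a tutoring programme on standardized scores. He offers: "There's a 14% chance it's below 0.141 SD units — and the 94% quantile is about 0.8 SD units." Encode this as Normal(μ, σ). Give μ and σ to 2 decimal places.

The p-quantile of Normal(μ,σ) is μ + z_p·σ, with z_{0.14} = -1.08 and z_{0.94} = 1.555.
Eliminate σ: μ = (z₂·x₁ − z₁·x₂)/(z₂ − z₁) = (1.555·0.141 − (-1.08)·0.8)/2.635 = 0.41.
Then σ = (x₂ − x₁)/(z₂ − z₁) = (0.8 − 0.141)/2.635 = 0.25.

μ = 0.41, σ = 0.25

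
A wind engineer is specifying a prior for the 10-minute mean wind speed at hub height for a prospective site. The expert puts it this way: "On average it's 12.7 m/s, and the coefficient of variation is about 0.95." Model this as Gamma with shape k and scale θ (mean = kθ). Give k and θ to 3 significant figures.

For Gamma(k, scale θ): mean = kθ, variance = kθ², so CV = 1/√k.
CV = 0.95, hence k = 1/CV² = 1.11.
Then θ = mean/k = 12.7/1.11 = 11.5.

k ≈ 1.11, θ ≈ 11.5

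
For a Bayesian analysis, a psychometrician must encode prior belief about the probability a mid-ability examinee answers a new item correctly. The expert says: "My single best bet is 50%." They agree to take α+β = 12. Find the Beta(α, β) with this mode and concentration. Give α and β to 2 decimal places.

α = 6.00, β = 6.00

For α,β > 1 the Beta mode is (α−1)/(α+β−2). With α+β = 12, the mode is (α−1)/10.
Set (α−1)/10 = 0.5 → α = 1 + 0.5·10 = 6.00.
β = 12 − α = 6.00.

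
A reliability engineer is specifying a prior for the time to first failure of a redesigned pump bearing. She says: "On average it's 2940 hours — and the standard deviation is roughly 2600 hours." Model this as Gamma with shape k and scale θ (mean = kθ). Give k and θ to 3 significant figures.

For Gamma(k, scale θ): mean = kθ, variance = kθ², so CV = 1/√k.
CV = SD/mean = 2600/2940 = 0.8844, hence k = 1/CV² = 1.28.
Then θ = mean/k = 2940/1.28 = 2300.

k ≈ 1.28, θ ≈ 2300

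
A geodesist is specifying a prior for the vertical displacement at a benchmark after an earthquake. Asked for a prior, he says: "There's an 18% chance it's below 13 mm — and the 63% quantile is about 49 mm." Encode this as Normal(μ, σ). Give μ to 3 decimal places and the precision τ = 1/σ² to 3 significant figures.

μ = 39.421, τ = 0.0012

For Normal(μ,σ), the p-quantile is μ + z_p·σ. Here z_{0.18} = -0.9154, z_{0.63} = 0.3319.
So 13 = μ − 0.9154σ and 49 = μ + 0.3319σ.
Subtracting: σ = (49 − 13)/(0.3319 − (-0.9154)) = 28.864.
Then μ = 13 − (-0.9154)·28.864 = 39.421.
Precision τ = 1/σ² = 1/28.86² = 0.0012.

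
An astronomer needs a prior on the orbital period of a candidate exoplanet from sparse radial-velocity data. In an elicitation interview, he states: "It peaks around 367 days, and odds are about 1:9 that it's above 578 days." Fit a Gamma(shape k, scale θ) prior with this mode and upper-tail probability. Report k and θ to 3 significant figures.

k ≈ 10.1, θ ≈ 40.4

Gamma(k,θ) with k>1 has mode (k−1)θ, so θ = 367/(k−1).
Need P(X < 578) = 0.9 with θ tied to k this way. Start at k = 2, θ = 367: P(X<578) ≈ 0.467.
Too low — raise k to concentrate. Iterating converges to k ≈ 10.1.
Then θ = 367/(10.1−1) ≈ 40.4.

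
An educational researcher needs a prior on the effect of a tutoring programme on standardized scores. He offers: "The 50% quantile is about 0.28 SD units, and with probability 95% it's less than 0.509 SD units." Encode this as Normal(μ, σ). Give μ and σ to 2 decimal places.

μ = 0.28, σ = 0.14

The p-quantile of Normal(μ,σ) is μ + z_p·σ, with z_{0.5} = 0 and z_{0.95} = 1.645.
Eliminate σ: μ = (z₂·x₁ − z₁·x₂)/(z₂ − z₁) = (1.645·0.28 − (0)·0.509)/1.645 = 0.28.
Then σ = (x₂ − x₁)/(z₂ − z₁) = (0.509 − 0.28)/1.645 = 0.14.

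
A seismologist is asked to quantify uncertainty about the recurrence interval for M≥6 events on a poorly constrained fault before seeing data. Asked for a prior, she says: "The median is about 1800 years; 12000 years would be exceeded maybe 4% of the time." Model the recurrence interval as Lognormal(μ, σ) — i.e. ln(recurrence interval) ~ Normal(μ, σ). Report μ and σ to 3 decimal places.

If T ~ Lognormal(μ,σ) then ln T ~ Normal(μ,σ), so the p-quantile of ln T is μ + z_p·σ.
ln(1800) = 7.496 and ln(12000) = 9.393; z_{0.5} = 0, z_{0.96} = 1.751.
σ = (9.393 − 7.496)/(1.751 − (0)) = 1.084.
μ = 7.496 − (0)·1.084 = 7.496.

μ ≈ 7.496, σ ≈ 1.084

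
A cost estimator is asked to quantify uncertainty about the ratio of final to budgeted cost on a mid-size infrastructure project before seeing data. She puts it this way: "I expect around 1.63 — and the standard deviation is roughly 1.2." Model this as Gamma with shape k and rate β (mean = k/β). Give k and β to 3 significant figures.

For Gamma(k, rate β): mean = k/β, variance = k/β², so CV = 1/√k.
CV = SD/mean = 1.2/1.63 = 0.7362, hence k = 1/CV² = 1.85.
Then β = k/mean = 1.85/1.63 = 1.13.

k ≈ 1.85, β ≈ 1.13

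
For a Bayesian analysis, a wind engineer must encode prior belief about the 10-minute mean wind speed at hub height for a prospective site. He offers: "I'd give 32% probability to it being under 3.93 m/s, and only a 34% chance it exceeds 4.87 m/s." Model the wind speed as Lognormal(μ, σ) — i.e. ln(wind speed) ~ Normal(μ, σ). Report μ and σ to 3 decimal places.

μ ≈ 1.483, σ ≈ 0.244

If T ~ Lognormal(μ,σ) then ln T ~ Normal(μ,σ), so the p-quantile of ln T is μ + z_p·σ.
ln(3.93) = 1.369 and ln(4.87) = 1.583; z_{0.32} = -0.4677, z_{0.66} = 0.4125.
σ = (1.583 − 1.369)/(0.4125 − (-0.4677)) = 0.244.
μ = 1.369 − (-0.4677)·0.244 = 1.483.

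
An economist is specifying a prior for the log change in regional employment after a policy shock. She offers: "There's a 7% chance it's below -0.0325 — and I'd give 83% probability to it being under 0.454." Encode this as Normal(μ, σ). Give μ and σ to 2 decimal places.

μ = 0.26, σ = 0.20

The p-quantile of Normal(μ,σ) is μ + z_p·σ, with z_{0.07} = -1.476 and z_{0.83} = 0.9542.
Eliminate σ: μ = (z₂·x₁ − z₁·x₂)/(z₂ − z₁) = (0.9542·-0.0325 − (-1.476)·0.454)/2.43 = 0.26.
Then σ = (x₂ − x₁)/(z₂ − z₁) = (0.454 − -0.0325)/2.43 = 0.20.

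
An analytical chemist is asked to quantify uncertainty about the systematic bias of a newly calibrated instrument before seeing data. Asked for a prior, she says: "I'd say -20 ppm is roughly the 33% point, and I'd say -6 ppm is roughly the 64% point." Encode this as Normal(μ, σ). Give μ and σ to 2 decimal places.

The p-quantile of Normal(μ,σ) is μ + z_p·σ, with z_{0.33} = -0.4399 and z_{0.64} = 0.3585.
Eliminate σ: μ = (z₂·x₁ − z₁·x₂)/(z₂ − z₁) = (0.3585·-20 − (-0.4399)·-6)/0.7984 = -12.29.
Then σ = (x₂ − x₁)/(z₂ − z₁) = (-6 − -20)/0.7984 = 17.54.

μ = -12.29, σ = 17.54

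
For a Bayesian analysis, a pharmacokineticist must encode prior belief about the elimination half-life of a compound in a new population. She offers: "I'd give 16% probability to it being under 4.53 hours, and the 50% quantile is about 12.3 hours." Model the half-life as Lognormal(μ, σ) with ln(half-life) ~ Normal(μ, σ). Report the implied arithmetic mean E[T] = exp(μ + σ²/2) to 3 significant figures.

If T ~ Lognormal(μ,σ) then ln T ~ Normal(μ,σ), so the p-quantile of ln T is μ + z_p·σ.
ln(4.53) = 1.511 and ln(12.3) = 2.51; z_{0.16} = -0.9945, z_{0.5} = 0.
σ = (2.51 − 1.511)/(0 − (-0.9945)) = 1.004.
μ = 1.511 − (-0.9945)·1.004 = 2.510.
E[T] = exp(μ + σ²/2) = exp(2.510 + 0.5045) = 20.4 hours.

E[T] ≈ 20.4 hours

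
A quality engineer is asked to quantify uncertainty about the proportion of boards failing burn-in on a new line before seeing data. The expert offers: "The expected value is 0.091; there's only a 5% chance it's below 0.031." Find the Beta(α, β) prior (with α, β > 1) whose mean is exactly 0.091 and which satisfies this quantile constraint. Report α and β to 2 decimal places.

α ≈ 3.75, β ≈ 37.43

With mean 0.091 fixed, write α = 0.091s, β = 0.909s where s = α+β.
Need P(θ < 0.031) = 0.05 under Beta(0.091s, 0.909s). Normal approximation: (q−m)/√(m(1−m)/s) ≈ z_{0.05} = -1.64, so s ≈ 0.091·0.909·(-1.64)²/(0.031−0.091)² = 62.2.
At s = 62.2: P(θ<0.031) ≈ 0.018. Adjusting to match 0.05 gives s ≈ 41.17.
So α = 0.091·41.17 ≈ 3.75, β = 0.909·41.17 ≈ 37.43.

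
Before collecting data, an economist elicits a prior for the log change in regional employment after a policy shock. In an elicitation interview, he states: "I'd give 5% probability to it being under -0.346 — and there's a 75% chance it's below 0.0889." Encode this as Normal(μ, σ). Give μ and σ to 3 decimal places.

For Normal(μ,σ), the p-quantile is μ + z_p·σ. Here z_{0.05} = -1.645, z_{0.75} = 0.6745.
So -0.346 = μ − 1.645σ and 0.0889 = μ + 0.6745σ.
Subtracting: σ = (0.0889 − -0.346)/(0.6745 − (-1.645)) = 0.188.
Then μ = -0.346 − (-1.645)·0.188 = -0.038.

μ = -0.038, σ = 0.188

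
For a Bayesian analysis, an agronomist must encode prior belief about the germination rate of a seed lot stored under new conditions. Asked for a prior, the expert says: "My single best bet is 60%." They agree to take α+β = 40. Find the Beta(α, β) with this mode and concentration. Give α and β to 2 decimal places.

α = 23.80, β = 16.20

For α,β > 1 the Beta mode is (α−1)/(α+β−2). With α+β = 40, the mode is (α−1)/38.
Set (α−1)/38 = 0.6 → α = 1 + 0.6·38 = 23.80.
β = 40 − α = 16.20.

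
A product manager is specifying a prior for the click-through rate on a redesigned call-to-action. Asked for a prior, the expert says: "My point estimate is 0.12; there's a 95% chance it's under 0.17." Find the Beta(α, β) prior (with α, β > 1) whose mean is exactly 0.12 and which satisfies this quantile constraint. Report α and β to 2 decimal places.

α ≈ 15.49, β ≈ 113.63

With mean 0.12 fixed, write α = 0.12s, β = 0.88s where s = α+β.
Need P(θ < 0.17) = 0.95 under Beta(0.12s, 0.88s). Normal approximation: (q−m)/√(m(1−m)/s) ≈ z_{0.95} = 1.64, so s ≈ 0.12·0.88·(1.64)²/(0.17−0.12)² = 114.3.
At s = 114.3: P(θ<0.17) ≈ 0.940. Adjusting to match 0.95 gives s ≈ 129.12.
So α = 0.12·129.12 ≈ 15.49, β = 0.88·129.12 ≈ 113.63.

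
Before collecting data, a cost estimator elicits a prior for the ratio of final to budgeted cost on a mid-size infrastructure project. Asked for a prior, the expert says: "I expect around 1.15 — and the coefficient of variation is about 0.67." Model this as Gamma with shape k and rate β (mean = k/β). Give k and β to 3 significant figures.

For Gamma(k, rate β): mean = k/β, variance = k/β², so CV = 1/√k.
CV = 0.67, hence k = 1/CV² = 2.23.
Then β = k/mean = 2.23/1.15 = 1.94.

k ≈ 2.23, β ≈ 1.94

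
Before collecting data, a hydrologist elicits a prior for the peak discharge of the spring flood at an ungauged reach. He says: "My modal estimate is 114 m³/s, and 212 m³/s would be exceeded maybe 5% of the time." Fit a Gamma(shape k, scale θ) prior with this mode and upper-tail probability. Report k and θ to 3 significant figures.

k ≈ 8.23, θ ≈ 15.8

Gamma(k,θ) with k>1 has mode (k−1)θ, so θ = 114/(k−1).
Need P(X < 212) = 0.95 with θ tied to k this way. Start at k = 2, θ = 114: P(X<212) ≈ 0.555.
Too low — raise k to concentrate. Iterating converges to k ≈ 8.23.
Then θ = 114/(8.23−1) ≈ 15.8.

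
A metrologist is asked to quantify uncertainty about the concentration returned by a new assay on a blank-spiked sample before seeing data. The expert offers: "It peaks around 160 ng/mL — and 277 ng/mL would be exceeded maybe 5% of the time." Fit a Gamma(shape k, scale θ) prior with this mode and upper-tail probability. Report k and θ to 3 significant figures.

k ≈ 10.3, θ ≈ 17.3

Gamma(k,θ) with k>1 has mode (k−1)θ, so θ = 160/(k−1).
Need P(X < 277) = 0.95 with θ tied to k this way. Start at k = 2, θ = 160: P(X<277) ≈ 0.516.
Too low — raise k to concentrate. Iterating converges to k ≈ 10.3.
Then θ = 160/(10.3−1) ≈ 17.3.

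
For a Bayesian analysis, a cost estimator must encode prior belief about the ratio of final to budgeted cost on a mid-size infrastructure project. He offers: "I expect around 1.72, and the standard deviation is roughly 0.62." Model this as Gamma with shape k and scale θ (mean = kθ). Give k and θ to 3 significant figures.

For Gamma(k, scale θ): mean = kθ, variance = kθ², so CV = 1/√k.
CV = SD/mean = 0.62/1.72 = 0.3605, hence k = 1/CV² = 7.7.
Then θ = mean/k = 1.72/7.7 = 0.223.

k ≈ 7.7, θ ≈ 0.223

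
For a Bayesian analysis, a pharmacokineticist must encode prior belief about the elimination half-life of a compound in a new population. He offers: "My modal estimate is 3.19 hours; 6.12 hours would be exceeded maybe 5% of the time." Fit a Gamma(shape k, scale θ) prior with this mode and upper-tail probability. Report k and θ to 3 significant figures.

Gamma(k,θ) with k>1 has mode (k−1)θ, so θ = 3.19/(k−1).
Need P(X < 6.12) = 0.95 with θ tied to k this way. Start at k = 2, θ = 3.19: P(X<6.12) ≈ 0.571.
Too low — raise k to concentrate. Iterating converges to k ≈ 7.55.
Then θ = 3.19/(7.55−1) ≈ 0.487.

k ≈ 7.55, θ ≈ 0.487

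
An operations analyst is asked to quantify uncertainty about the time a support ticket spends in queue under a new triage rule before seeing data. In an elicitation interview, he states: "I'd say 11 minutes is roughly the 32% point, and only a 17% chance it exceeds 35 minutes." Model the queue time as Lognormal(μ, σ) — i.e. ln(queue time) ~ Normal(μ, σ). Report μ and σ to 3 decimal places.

μ ≈ 2.779, σ ≈ 0.814

If T ~ Lognormal(μ,σ) then ln T ~ Normal(μ,σ), so the p-quantile of ln T is μ + z_p·σ.
ln(11) = 2.398 and ln(35) = 3.555; z_{0.32} = -0.4677, z_{0.83} = 0.9542.
σ = (3.555 − 2.398)/(0.9542 − (-0.4677)) = 0.814.
μ = 2.398 − (-0.4677)·0.814 = 2.779.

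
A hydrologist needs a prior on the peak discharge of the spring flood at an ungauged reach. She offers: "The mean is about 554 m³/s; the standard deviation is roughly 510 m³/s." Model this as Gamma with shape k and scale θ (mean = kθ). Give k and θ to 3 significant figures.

k ≈ 1.18, θ ≈ 469

For Gamma(k, scale θ): mean = kθ, variance = kθ², so CV = 1/√k.
CV = SD/mean = 510/554 = 0.9206, hence k = 1/CV² = 1.18.
Then θ = mean/k = 554/1.18 = 469.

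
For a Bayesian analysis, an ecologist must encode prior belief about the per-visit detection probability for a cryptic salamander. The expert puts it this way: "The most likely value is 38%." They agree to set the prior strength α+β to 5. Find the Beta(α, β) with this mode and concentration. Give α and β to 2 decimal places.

For α,β > 1 the Beta mode is (α−1)/(α+β−2). With α+β = 5, the mode is (α−1)/3.
Set (α−1)/3 = 0.38 → α = 1 + 0.38·3 = 2.14.
β = 5 − α = 2.86.

α = 2.14, β = 2.86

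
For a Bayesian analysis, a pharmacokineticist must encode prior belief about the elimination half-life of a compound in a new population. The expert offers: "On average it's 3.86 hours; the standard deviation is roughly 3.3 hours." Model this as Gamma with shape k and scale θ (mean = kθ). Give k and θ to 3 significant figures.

For Gamma(k, scale θ): mean = kθ, variance = kθ², so CV = 1/√k.
CV = SD/mean = 3.3/3.86 = 0.8549, hence k = 1/CV² = 1.37.
Then θ = mean/k = 3.86/1.37 = 2.82.

k ≈ 1.37, θ ≈ 2.82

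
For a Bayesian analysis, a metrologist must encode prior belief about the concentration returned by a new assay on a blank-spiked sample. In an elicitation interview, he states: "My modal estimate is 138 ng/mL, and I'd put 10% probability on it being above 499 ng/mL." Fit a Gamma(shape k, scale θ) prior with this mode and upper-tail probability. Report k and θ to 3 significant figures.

k ≈ 2.13, θ ≈ 122

Gamma(k,θ) with k>1 has mode (k−1)θ, so θ = 138/(k−1).
Need P(X < 499) = 0.9 with θ tied to k this way. Start at k = 2, θ = 138: P(X<499) ≈ 0.876.
Too low — raise k to concentrate. Iterating converges to k ≈ 2.13.
Then θ = 138/(2.13−1) ≈ 122.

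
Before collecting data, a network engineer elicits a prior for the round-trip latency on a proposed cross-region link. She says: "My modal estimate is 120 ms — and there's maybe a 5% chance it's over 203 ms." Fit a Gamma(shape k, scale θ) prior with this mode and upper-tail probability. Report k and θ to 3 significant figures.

k ≈ 11.1, θ ≈ 11.9

Gamma(k,θ) with k>1 has mode (k−1)θ, so θ = 120/(k−1).
Need P(X < 203) = 0.95 with θ tied to k this way. Start at k = 2, θ = 120: P(X<203) ≈ 0.504.
Too low — raise k to concentrate. Iterating converges to k ≈ 11.1.
Then θ = 120/(11.1−1) ≈ 11.9.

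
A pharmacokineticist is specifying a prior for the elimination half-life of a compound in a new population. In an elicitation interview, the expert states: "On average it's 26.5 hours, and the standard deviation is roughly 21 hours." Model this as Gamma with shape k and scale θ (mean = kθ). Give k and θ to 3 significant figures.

For Gamma(k, scale θ): mean = kθ, variance = kθ², so CV = 1/√k.
CV = SD/mean = 21/26.5 = 0.7925, hence k = 1/CV² = 1.59.
Then θ = mean/k = 26.5/1.59 = 16.6.

k ≈ 1.59, θ ≈ 16.6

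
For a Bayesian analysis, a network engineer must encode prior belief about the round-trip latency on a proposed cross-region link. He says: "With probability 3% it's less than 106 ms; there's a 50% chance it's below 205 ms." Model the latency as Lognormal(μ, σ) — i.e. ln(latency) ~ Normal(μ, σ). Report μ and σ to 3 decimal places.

μ ≈ 5.323, σ ≈ 0.351

If T ~ Lognormal(μ,σ) then ln T ~ Normal(μ,σ), so the p-quantile of ln T is μ + z_p·σ.
ln(106) = 4.663 and ln(205) = 5.323; z_{0.03} = -1.881, z_{0.5} = 0.
σ = (5.323 − 4.663)/(0 − (-1.881)) = 0.351.
μ = 4.663 − (-1.881)·0.351 = 5.323.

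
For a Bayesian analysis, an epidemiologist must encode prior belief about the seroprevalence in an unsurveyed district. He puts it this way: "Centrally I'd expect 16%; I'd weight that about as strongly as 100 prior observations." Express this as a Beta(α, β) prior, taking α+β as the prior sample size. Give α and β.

α = 16, β = 84

Under the effective-sample-size interpretation, Beta(α, β) has prior mean α/(α+β) and prior sample size α+β.
So α+β = 100 and α/(α+β) = 0.16, giving α = 0.16·100 = 16 and β = 100 − 16 = 84.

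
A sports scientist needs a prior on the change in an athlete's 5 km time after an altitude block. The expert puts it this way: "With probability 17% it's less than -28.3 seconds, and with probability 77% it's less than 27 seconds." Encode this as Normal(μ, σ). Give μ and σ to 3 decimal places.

μ = 2.867, σ = 32.664

The p-quantile of Normal(μ,σ) is μ + z_p·σ, with z_{0.17} = -0.9542 and z_{0.77} = 0.7388.
Eliminate σ: μ = (z₂·x₁ − z₁·x₂)/(z₂ − z₁) = (0.7388·-28.3 − (-0.9542)·27)/1.693 = 2.867.
Then σ = (x₂ − x₁)/(z₂ − z₁) = (27 − -28.3)/1.693 = 32.664.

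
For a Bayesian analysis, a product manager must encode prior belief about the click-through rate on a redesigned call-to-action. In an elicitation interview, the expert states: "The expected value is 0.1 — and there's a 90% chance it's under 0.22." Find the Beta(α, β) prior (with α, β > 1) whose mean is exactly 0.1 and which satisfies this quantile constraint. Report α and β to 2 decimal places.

α ≈ 1.10, β ≈ 9.93

With mean 0.1 fixed, write α = 0.1s, β = 0.9s where s = α+β.
Need P(θ < 0.22) = 0.9 under Beta(0.1s, 0.9s). Normal approximation: (q−m)/√(m(1−m)/s) ≈ z_{0.9} = 1.28, so s ≈ 0.1·0.9·(1.28)²/(0.22−0.1)² = 10.3.
At s = 10.3: P(θ<0.22) ≈ 0.895. Adjusting to match 0.9 gives s ≈ 11.03.
So α = 0.1·11.03 ≈ 1.10, β = 0.9·11.03 ≈ 9.93.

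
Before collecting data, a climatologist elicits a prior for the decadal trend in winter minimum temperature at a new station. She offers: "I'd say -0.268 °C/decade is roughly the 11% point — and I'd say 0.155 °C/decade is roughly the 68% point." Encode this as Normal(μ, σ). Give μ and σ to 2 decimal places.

μ = 0.04, σ = 0.25

For Normal(μ,σ), the p-quantile is μ + z_p·σ. Here z_{0.11} = -1.227, z_{0.68} = 0.4677.
So -0.268 = μ − 1.227σ and 0.155 = μ + 0.4677σ.
Subtracting: σ = (0.155 − -0.268)/(0.4677 − (-1.227)) = 0.25.
Then μ = -0.268 − (-1.227)·0.25 = 0.04.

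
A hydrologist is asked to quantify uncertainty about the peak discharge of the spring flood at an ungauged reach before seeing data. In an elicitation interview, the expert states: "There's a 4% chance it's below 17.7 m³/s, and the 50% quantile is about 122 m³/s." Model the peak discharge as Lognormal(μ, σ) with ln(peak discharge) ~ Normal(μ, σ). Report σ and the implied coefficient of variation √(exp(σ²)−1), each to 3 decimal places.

σ ≈ 1.103, CV ≈ 1.541

If T ~ Lognormal(μ,σ) then ln T ~ Normal(μ,σ), so the p-quantile of ln T is μ + z_p·σ.
ln(17.7) = 2.874 and ln(122) = 4.804; z_{0.04} = -1.751, z_{0.5} = 0.
σ = (4.804 − 2.874)/(0 − (-1.751)) = 1.103.
μ = 2.874 − (-1.751)·1.103 = 4.804.
CV = √(exp(σ²)−1) = √(exp(1.2159)−1) = 1.541.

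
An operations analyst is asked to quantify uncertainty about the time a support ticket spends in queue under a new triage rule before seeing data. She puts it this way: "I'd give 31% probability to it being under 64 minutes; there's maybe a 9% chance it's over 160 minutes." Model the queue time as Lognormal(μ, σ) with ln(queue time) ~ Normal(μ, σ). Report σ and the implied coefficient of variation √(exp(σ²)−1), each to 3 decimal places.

If T ~ Lognormal(μ,σ) then ln T ~ Normal(μ,σ), so the p-quantile of ln T is μ + z_p·σ.
ln(64) = 4.159 and ln(160) = 5.075; z_{0.31} = -0.4959, z_{0.91} = 1.341.
σ = (5.075 − 4.159)/(1.341 − (-0.4959)) = 0.499.
μ = 4.159 − (-0.4959)·0.499 = 4.406.
CV = √(exp(σ²)−1) = √(exp(0.2489)−1) = 0.532.

σ ≈ 0.499, CV ≈ 0.532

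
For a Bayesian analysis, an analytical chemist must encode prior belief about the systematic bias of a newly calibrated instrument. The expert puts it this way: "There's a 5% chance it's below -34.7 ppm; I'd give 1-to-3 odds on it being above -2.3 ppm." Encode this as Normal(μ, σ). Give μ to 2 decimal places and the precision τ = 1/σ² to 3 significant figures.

For Normal(μ,σ), the p-quantile is μ + z_p·σ. Here z_{0.05} = -1.645, z_{0.75} = 0.6745.
So -34.7 = μ − 1.645σ and -2.3 = μ + 0.6745σ.
Subtracting: σ = (-2.3 − -34.7)/(0.6745 − (-1.645)) = 13.97.
Then μ = -34.7 − (-1.645)·13.97 = -11.72.
Precision τ = 1/σ² = 1/13.97² = 0.00512.

μ = -11.72, τ = 0.00512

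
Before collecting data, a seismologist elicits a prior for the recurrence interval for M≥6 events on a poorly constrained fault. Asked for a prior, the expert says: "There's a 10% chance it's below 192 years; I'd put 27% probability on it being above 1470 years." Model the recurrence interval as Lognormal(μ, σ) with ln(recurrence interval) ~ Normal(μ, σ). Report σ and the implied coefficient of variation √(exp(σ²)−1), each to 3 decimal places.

If T ~ Lognormal(μ,σ) then ln T ~ Normal(μ,σ), so the p-quantile of ln T is μ + z_p·σ.
ln(192) = 5.257 and ln(1470) = 7.293; z_{0.1} = -1.282, z_{0.73} = 0.6128.
σ = (7.293 − 5.257)/(0.6128 − (-1.282)) = 1.075.
μ = 5.257 − (-1.282)·1.075 = 6.635.
CV = √(exp(σ²)−1) = √(exp(1.1546)−1) = 1.474.

σ ≈ 1.075, CV ≈ 1.474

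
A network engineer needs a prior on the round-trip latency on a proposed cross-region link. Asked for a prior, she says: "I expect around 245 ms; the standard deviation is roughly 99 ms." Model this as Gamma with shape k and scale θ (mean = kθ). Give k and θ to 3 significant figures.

For Gamma(k, scale θ): mean = kθ, variance = kθ², so CV = 1/√k.
CV = SD/mean = 99/245 = 0.4041, hence k = 1/CV² = 6.12.
Then θ = mean/k = 245/6.12 = 40.

k ≈ 6.12, θ ≈ 40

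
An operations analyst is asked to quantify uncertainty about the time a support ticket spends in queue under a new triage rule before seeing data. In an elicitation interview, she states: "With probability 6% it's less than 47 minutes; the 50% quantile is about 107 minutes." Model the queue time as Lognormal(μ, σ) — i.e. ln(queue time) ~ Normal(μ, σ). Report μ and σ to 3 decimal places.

If T ~ Lognormal(μ,σ) then ln T ~ Normal(μ,σ), so the p-quantile of ln T is μ + z_p·σ.
ln(47) = 3.85 and ln(107) = 4.673; z_{0.06} = -1.555, z_{0.5} = 0.
σ = (4.673 − 3.85)/(0 − (-1.555)) = 0.529.
μ = 3.85 − (-1.555)·0.529 = 4.673.

μ ≈ 4.673, σ ≈ 0.529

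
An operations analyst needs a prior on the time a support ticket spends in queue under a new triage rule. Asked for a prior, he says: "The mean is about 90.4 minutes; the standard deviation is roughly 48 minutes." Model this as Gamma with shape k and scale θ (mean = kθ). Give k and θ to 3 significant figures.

For Gamma(k, scale θ): mean = kθ, variance = kθ², so CV = 1/√k.
CV = SD/mean = 48/90.4 = 0.531, hence k = 1/CV² = 3.55.
Then θ = mean/k = 90.4/3.55 = 25.5.

k ≈ 3.55, θ ≈ 25.5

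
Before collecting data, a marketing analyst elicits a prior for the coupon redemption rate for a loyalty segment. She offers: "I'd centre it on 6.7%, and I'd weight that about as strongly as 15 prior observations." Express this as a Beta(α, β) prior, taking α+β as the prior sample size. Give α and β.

Under the effective-sample-size interpretation, Beta(α, β) has prior mean α/(α+β) and prior sample size α+β.
So α+β = 15 and α/(α+β) = 0.067, giving α = 0.067·15 = 1.005 and β = 15 − 1.005 = 13.995.

α = 1.005, β = 13.995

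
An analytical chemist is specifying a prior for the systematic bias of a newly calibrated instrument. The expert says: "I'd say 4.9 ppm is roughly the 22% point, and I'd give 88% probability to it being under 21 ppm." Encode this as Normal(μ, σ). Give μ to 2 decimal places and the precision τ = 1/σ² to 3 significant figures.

μ = 11.28, τ = 0.0146

The p-quantile of Normal(μ,σ) is μ + z_p·σ, with z_{0.22} = -0.7722 and z_{0.88} = 1.175.
Eliminate σ: μ = (z₂·x₁ − z₁·x₂)/(z₂ − z₁) = (1.175·4.9 − (-0.7722)·21)/1.947 = 11.28.
Then σ = (x₂ − x₁)/(z₂ − z₁) = (21 − 4.9)/1.947 = 8.27.
Precision τ = 1/σ² = 1/8.268² = 0.0146.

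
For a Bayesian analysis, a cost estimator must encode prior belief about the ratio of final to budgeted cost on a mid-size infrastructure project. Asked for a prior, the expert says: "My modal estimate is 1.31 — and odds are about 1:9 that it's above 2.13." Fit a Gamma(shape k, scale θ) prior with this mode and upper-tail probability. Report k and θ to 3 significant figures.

Gamma(k,θ) with k>1 has mode (k−1)θ, so θ = 1.31/(k−1).
Need P(X < 2.13) = 0.9 with θ tied to k this way. Start at k = 2, θ = 1.31: P(X<2.13) ≈ 0.483.
Too low — raise k to concentrate. Iterating converges to k ≈ 8.97.
Then θ = 1.31/(8.97−1) ≈ 0.164.

k ≈ 8.97, θ ≈ 0.164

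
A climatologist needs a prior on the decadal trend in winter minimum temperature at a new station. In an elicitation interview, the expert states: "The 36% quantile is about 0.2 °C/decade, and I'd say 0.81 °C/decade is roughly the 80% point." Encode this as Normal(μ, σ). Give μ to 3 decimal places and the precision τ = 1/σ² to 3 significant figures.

μ = 0.382, τ = 3.87

For Normal(μ,σ), the p-quantile is μ + z_p·σ. Here z_{0.36} = -0.3585, z_{0.8} = 0.8416.
So 0.2 = μ − 0.3585σ and 0.81 = μ + 0.8416σ.
Subtracting: σ = (0.81 − 0.2)/(0.8416 − (-0.3585)) = 0.508.
Then μ = 0.2 − (-0.3585)·0.508 = 0.382.
Precision τ = 1/σ² = 1/0.5083² = 3.87.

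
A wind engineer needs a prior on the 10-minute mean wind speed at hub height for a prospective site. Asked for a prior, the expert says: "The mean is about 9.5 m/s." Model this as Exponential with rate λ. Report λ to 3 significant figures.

λ ≈ 0.105

Exponential mean = 1/λ, so λ = 1/9.5 = 0.105.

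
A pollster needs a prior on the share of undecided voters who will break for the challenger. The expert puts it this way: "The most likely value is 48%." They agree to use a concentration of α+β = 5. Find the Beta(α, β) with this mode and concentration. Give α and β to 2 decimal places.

For α,β > 1 the Beta mode is (α−1)/(α+β−2). With α+β = 5, the mode is (α−1)/3.
Set (α−1)/3 = 0.48 → α = 1 + 0.48·3 = 2.44.
β = 5 − α = 2.56.

α = 2.44, β = 2.56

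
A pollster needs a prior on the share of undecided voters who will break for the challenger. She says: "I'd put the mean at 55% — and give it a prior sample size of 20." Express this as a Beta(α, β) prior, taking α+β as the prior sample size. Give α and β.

Under the effective-sample-size interpretation, Beta(α, β) has prior mean α/(α+β) and prior sample size α+β.
So α+β = 20 and α/(α+β) = 0.55, giving α = 0.55·20 = 11 and β = 20 − 11 = 9.

α = 11, β = 9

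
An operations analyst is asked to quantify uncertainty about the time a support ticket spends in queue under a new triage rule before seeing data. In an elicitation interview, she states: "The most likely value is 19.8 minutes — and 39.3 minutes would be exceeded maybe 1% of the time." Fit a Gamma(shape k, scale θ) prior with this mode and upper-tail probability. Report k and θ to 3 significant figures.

k ≈ 11.5, θ ≈ 1.89

Gamma(k,θ) with k>1 has mode (k−1)θ, so θ = 19.8/(k−1).
Need P(X < 39.3) = 0.99 with θ tied to k this way. Start at k = 2, θ = 19.8: P(X<39.3) ≈ 0.590.
Too low — raise k to concentrate. Iterating converges to k ≈ 11.5.
Then θ = 19.8/(11.5−1) ≈ 1.89.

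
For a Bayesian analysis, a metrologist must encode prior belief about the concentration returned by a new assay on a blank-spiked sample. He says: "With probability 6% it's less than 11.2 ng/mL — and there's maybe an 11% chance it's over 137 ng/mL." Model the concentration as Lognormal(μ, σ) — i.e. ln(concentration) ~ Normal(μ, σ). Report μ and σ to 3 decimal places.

If T ~ Lognormal(μ,σ) then ln T ~ Normal(μ,σ), so the p-quantile of ln T is μ + z_p·σ.
ln(11.2) = 2.416 and ln(137) = 4.92; z_{0.06} = -1.555, z_{0.89} = 1.227.
σ = (4.92 − 2.416)/(1.227 − (-1.555)) = 0.900.
μ = 2.416 − (-1.555)·0.900 = 3.816.

μ ≈ 3.816, σ ≈ 0.900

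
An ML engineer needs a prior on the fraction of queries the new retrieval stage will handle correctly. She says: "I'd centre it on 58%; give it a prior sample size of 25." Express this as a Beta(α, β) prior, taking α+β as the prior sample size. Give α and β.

Under the effective-sample-size interpretation, Beta(α, β) has prior mean α/(α+β) and prior sample size α+β.
So α+β = 25 and α/(α+β) = 0.58, giving α = 0.58·25 = 14.5 and β = 25 − 14.5 = 10.5.

α = 14.5, β = 10.5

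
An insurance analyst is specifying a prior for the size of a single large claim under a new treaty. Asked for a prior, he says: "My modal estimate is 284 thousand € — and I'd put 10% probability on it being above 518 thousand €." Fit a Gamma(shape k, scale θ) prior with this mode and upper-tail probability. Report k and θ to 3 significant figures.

Gamma(k,θ) with k>1 has mode (k−1)θ, so θ = 284/(k−1).
Need P(X < 518) = 0.9 with θ tied to k this way. Start at k = 2, θ = 284: P(X<518) ≈ 0.544.
Too low — raise k to concentrate. Iterating converges to k ≈ 6.28.
Then θ = 284/(6.28−1) ≈ 53.8.

k ≈ 6.28, θ ≈ 53.8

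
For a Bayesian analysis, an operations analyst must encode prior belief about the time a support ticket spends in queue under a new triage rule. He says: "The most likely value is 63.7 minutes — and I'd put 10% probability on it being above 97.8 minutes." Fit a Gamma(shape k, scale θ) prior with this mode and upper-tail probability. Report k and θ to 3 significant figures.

k ≈ 11.2, θ ≈ 6.27

Gamma(k,θ) with k>1 has mode (k−1)θ, so θ = 63.7/(k−1).
Need P(X < 97.8) = 0.9 with θ tied to k this way. Start at k = 2, θ = 63.7: P(X<97.8) ≈ 0.454.
Too low — raise k to concentrate. Iterating converges to k ≈ 11.2.
Then θ = 63.7/(11.2−1) ≈ 6.27.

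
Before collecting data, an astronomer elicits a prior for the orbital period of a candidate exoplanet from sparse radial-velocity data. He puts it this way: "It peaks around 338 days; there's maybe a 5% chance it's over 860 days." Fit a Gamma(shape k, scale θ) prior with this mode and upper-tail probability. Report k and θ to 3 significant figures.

Gamma(k,θ) with k>1 has mode (k−1)θ, so θ = 338/(k−1).
Need P(X < 860) = 0.95 with θ tied to k this way. Start at k = 2, θ = 338: P(X<860) ≈ 0.722.
Too low — raise k to concentrate. Iterating converges to k ≈ 4.11.
Then θ = 338/(4.11−1) ≈ 109.

k ≈ 4.11, θ ≈ 109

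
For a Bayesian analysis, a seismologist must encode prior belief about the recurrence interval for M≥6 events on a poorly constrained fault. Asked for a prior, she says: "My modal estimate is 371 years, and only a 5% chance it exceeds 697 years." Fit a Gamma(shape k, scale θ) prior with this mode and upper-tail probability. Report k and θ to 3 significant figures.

k ≈ 8, θ ≈ 53

Gamma(k,θ) with k>1 has mode (k−1)θ, so θ = 371/(k−1).
Need P(X < 697) = 0.95 with θ tied to k this way. Start at k = 2, θ = 371: P(X<697) ≈ 0.560.
Too low — raise k to concentrate. Iterating converges to k ≈ 8.
Then θ = 371/(8−1) ≈ 53.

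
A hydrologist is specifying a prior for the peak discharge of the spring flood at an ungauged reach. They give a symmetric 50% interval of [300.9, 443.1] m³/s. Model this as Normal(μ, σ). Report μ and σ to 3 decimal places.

A symmetric 50% interval runs μ ± z·σ with z = 0.6745.
Half-width = 71.1, so σ = 71.1/0.6745 = 105.413.
μ is the interval midpoint, 372.000.

μ = 372.000, σ = 105.413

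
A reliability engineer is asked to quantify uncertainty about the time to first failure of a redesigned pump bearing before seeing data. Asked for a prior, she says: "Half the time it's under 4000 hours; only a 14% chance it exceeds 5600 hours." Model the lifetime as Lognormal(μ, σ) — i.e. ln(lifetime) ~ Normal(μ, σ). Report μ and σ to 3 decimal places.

If T ~ Lognormal(μ,σ) then ln T ~ Normal(μ,σ), so the p-quantile of ln T is μ + z_p·σ.
ln(4000) = 8.294 and ln(5600) = 8.631; z_{0.5} = 0, z_{0.86} = 1.08.
σ = (8.631 − 8.294)/(1.08 − (0)) = 0.311.
μ = 8.294 − (0)·0.311 = 8.294.

μ ≈ 8.294, σ ≈ 0.311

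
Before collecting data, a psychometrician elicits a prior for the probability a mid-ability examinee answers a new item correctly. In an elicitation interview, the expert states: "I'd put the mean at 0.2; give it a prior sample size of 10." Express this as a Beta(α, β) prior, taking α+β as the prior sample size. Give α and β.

α = 2, β = 8

Under the effective-sample-size interpretation, Beta(α, β) has prior mean α/(α+β) and prior sample size α+β.
So α+β = 10 and α/(α+β) = 0.2, giving α = 0.2·10 = 2 and β = 10 − 2 = 8.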